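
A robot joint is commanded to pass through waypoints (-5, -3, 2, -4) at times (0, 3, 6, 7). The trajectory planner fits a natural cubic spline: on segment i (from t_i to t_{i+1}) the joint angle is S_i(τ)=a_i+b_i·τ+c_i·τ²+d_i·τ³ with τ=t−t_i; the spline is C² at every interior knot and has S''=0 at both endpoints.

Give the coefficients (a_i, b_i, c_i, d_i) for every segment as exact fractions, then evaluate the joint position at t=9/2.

Δ: Δ0=2/3, Δ1=5/3, Δ2=-6
row 1: diag=12, rhs=6; c'=1/4, d'=1/2
row 2: denom=8−3·1/4=29/4; d'=(-46−3·1/2)/(29/4)=-190/29
back: M2=-190/29
back: M1=1/2−1/4·-190/29=62/29
M: M0=0, M1=62/29, M2=-190/29, M3=0
seg 0: a=-5, c=M0/2=0, d=(M1−M0)/(6·3)=31/261, b=Δ0−h0·(2M0+M1)/6=-35/87
seg 1: a=-3, c=M1/2=31/29, d=(M2−M1)/(6·3)=-14/29, b=Δ1−h1·(2M1+M2)/6=244/87
seg 2: a=2, c=M2/2=-95/29, d=(M3−M2)/(6·1)=95/87, b=Δ2−h2·(2M2+M3)/6=-332/87
t_q=9/2 → seg 1, τ=3/2; S=-3+244/87·τ+31/29·τ²+-14/29·τ³=115/58

  seg 0: a=-5 b=-35/87 c=0 d=31/261
  seg 1: a=-3 b=244/87 c=31/29 d=-14/29
  seg 2: a=2 b=-332/87 c=-95/29 d=95/87
S(9/2) = 115/58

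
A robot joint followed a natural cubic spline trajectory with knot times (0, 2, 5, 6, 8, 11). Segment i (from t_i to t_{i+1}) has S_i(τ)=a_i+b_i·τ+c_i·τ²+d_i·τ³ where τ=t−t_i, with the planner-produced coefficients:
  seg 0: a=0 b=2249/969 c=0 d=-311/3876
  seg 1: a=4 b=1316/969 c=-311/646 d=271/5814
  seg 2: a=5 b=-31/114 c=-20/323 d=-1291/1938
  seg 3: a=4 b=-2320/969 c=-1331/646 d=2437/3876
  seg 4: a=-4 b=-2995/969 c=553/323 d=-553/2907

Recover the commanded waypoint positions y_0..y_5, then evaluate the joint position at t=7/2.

y_0=0 y_1=4 y_2=5 y_3=4 y_4=-4 y_5=-3
S(7/2) = 26415/5168

y_0 = S_0(0) = a_0 = 0
y_1 = S_1(0) = a_1 = 4
y_2 = S_2(0) = a_2 = 5
y_3 = S_3(0) = a_3 = 4
y_4 = S_4(0) = a_4 = -4
y_5 = S_4(3) = -3
t_q=7/2 is in segment 1 (τ=3/2); S_1(τ)=26415/5168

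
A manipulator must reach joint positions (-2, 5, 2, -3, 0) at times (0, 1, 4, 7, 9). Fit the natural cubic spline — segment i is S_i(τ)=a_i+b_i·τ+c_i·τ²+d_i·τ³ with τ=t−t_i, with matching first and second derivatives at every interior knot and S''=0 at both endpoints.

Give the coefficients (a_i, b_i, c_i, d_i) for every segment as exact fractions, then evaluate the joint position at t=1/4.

Δ: Δ0=7, Δ1=-1, Δ2=-5/3, Δ3=3/2
row 1: diag=8, rhs=-48; c'=3/8, d'=-6
row 2: denom=12−3·3/8=87/8; d'=(-4−3·-6)/(87/8)=112/87
row 3: denom=10−3·8/29=266/29; d'=(19−3·112/87)/(266/29)=439/266
back: M3=439/266
back: M2=112/87−8/29·439/266=332/399
back: M1=-6−3/8·332/399=-1679/266
M: M0=0, M1=-1679/266, M2=332/399, M3=439/266, M4=0
seg 0: a=-2, c=M0/2=0, d=(M1−M0)/(6·1)=-1679/1596, b=Δ0−h0·(2M0+M1)/6=12851/1596
seg 1: a=5, c=M1/2=-1679/532, d=(M2−M1)/(6·3)=5701/14364, b=Δ1−h1·(2M1+M2)/6=3907/798
seg 2: a=2, c=M2/2=166/399, d=(M3−M2)/(6·3)=653/14364, b=Δ2−h2·(2M2+M3)/6=-5305/1596
seg 3: a=-3, c=M3/2=439/532, d=(M4−M3)/(6·2)=-439/3192, b=Δ3−h3·(2M3+M4)/6=319/798
t_q=1/4 → seg 0, τ=1/4; S=-2+12851/1596·τ+0·τ²+-1679/1596·τ³=-117/34048

  seg 0: a=-2 b=12851/1596 c=0 d=-1679/1596
  seg 1: a=5 b=3907/798 c=-1679/532 d=5701/14364
  seg 2: a=2 b=-5305/1596 c=166/399 d=653/14364
  seg 3: a=-3 b=319/798 c=439/532 d=-439/3192
S(1/4) = -117/34048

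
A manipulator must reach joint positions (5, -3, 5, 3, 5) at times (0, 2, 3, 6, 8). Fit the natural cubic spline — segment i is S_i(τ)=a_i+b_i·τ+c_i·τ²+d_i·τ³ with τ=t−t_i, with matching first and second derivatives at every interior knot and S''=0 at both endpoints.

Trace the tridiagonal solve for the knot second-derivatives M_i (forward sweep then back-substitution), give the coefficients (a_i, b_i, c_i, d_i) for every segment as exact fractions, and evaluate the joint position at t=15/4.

Δ: Δ0=-4, Δ1=8, Δ2=-2/3, Δ3=1
row 1: diag=6, rhs=72; c'=1/6, d'=12
row 2: denom=8−1·1/6=47/6; d'=(-52−1·12)/(47/6)=-384/47
row 3: denom=10−3·18/47=416/47; d'=(10−3·-384/47)/(416/47)=811/208
back: M3=811/208
back: M2=-384/47−18/47·811/208=-1005/104
back: M1=12−1/6·-1005/104=2831/208
M: M0=0, M1=2831/208, M2=-1005/104, M3=811/208, M4=0
seg 0: a=5, c=M0/2=0, d=(M1−M0)/(6·2)=2831/2496, b=Δ0−h0·(2M0+M1)/6=-5327/624
seg 1: a=-3, c=M1/2=2831/416, d=(M2−M1)/(6·1)=-4841/1248, b=Δ1−h1·(2M1+M2)/6=1583/312
seg 2: a=5, c=M2/2=-1005/208, d=(M3−M2)/(6·3)=217/288, b=Δ2−h2·(2M2+M3)/6=8795/1248
seg 3: a=3, c=M3/2=811/416, d=(M4−M3)/(6·2)=-811/2496, b=Δ3−h3·(2M3+M4)/6=-499/312
t_q=15/4 → seg 2, τ=3/4; S=5+8795/1248·τ+-1005/208·τ²+217/288·τ³=209943/26624

  seg 0: a=5 b=-5327/624 c=0 d=2831/2496
  seg 1: a=-3 b=1583/312 c=2831/416 d=-4841/1248
  seg 2: a=5 b=8795/1248 c=-1005/208 d=217/288
  seg 3: a=3 b=-499/312 c=811/416 d=-811/2496
S(15/4) = 209943/26624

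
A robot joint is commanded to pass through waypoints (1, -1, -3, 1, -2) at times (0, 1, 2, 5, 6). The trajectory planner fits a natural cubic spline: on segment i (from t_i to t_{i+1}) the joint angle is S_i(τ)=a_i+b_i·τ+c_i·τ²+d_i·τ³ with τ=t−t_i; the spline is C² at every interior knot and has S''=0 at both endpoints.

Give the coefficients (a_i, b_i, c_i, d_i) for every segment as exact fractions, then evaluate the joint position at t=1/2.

  seg 0: a=1 b=-1153/636 c=0 d=-119/636
  seg 1: a=-1 b=-755/318 c=-119/212 d=595/636
  seg 2: a=-3 b=-439/636 c=119/53 d=-111/212
  seg 3: a=1 b=-431/318 c=-523/212 d=523/636
S(1/2) = 119/1696

Δ: Δ0=-2, Δ1=-2, Δ2=4/3, Δ3=-3
row 1: diag=4, rhs=0; c'=1/4, d'=0
row 2: denom=8−1·1/4=31/4; d'=(20−1·0)/(31/4)=80/31
row 3: denom=8−3·12/31=212/31; d'=(-26−3·80/31)/(212/31)=-523/106
back: M3=-523/106
back: M2=80/31−12/31·-523/106=238/53
back: M1=0−1/4·238/53=-119/106
M: M0=0, M1=-119/106, M2=238/53, M3=-523/106, M4=0
seg 0: a=1, c=M0/2=0, d=(M1−M0)/(6·1)=-119/636, b=Δ0−h0·(2M0+M1)/6=-1153/636
seg 1: a=-1, c=M1/2=-119/212, d=(M2−M1)/(6·1)=595/636, b=Δ1−h1·(2M1+M2)/6=-755/318
seg 2: a=-3, c=M2/2=119/53, d=(M3−M2)/(6·3)=-111/212, b=Δ2−h2·(2M2+M3)/6=-439/636
seg 3: a=1, c=M3/2=-523/212, d=(M4−M3)/(6·1)=523/636, b=Δ3−h3·(2M3+M4)/6=-431/318
t_q=1/2 → seg 0, τ=1/2; S=1+-1153/636·τ+0·τ²+-119/636·τ³=119/1696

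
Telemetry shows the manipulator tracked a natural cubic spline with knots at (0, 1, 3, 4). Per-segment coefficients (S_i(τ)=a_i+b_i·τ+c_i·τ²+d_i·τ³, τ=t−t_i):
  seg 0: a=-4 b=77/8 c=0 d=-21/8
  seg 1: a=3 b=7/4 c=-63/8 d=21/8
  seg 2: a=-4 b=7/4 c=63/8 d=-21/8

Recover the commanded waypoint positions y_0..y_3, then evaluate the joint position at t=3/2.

y_0=-4 y_1=3 y_2=-4 y_3=3
S(3/2) = 143/64

y_0 = S_0(0) = a_0 = -4
y_1 = S_1(0) = a_1 = 3
y_2 = S_2(0) = a_2 = -4
y_3 = S_2(1) = 3
t_q=3/2 is in segment 1 (τ=1/2); S_1(τ)=143/64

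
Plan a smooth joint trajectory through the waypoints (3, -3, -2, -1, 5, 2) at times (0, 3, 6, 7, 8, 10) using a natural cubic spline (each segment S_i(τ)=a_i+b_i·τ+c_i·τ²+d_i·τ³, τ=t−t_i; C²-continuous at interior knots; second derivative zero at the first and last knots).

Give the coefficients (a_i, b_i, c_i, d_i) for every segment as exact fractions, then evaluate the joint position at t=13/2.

  seg 0: a=3 b=-10607/3858 c=0 d=2891/34722
  seg 1: a=-3 b=-967/1929 c=2891/3858 d=-5453/34722
  seg 2: a=-2 b=-947/3858 c=-427/643 d=7367/3858
  seg 3: a=-1 b=8015/1929 c=6513/1286 d=-12421/3858
  seg 4: a=5 b=17845/3858 c=-2954/643 d=1477/1929
S(13/2) = -21091/10288

Δ: Δ0=-2, Δ1=1/3, Δ2=1, Δ3=6, Δ4=-3/2
row 1: diag=12, rhs=14; c'=1/4, d'=7/6
row 2: denom=8−3·1/4=29/4; d'=(4−3·7/6)/(29/4)=2/29
row 3: denom=4−1·4/29=112/29; d'=(30−1·2/29)/(112/29)=31/4
row 4: denom=6−1·29/112=643/112; d'=(-45−1·31/4)/(643/112)=-5908/643
back: M4=-5908/643
back: M3=31/4−29/112·-5908/643=6513/643
back: M2=2/29−4/29·6513/643=-854/643
back: M1=7/6−1/4·-854/643=2891/1929
M: M0=0, M1=2891/1929, M2=-854/643, M3=6513/643, M4=-5908/643, M5=0
seg 0: a=3, c=M0/2=0, d=(M1−M0)/(6·3)=2891/34722, b=Δ0−h0·(2M0+M1)/6=-10607/3858
seg 1: a=-3, c=M1/2=2891/3858, d=(M2−M1)/(6·3)=-5453/34722, b=Δ1−h1·(2M1+M2)/6=-967/1929
seg 2: a=-2, c=M2/2=-427/643, d=(M3−M2)/(6·1)=7367/3858, b=Δ2−h2·(2M2+M3)/6=-947/3858
seg 3: a=-1, c=M3/2=6513/1286, d=(M4−M3)/(6·1)=-12421/3858, b=Δ3−h3·(2M3+M4)/6=8015/1929
seg 4: a=5, c=M4/2=-2954/643, d=(M5−M4)/(6·2)=1477/1929, b=Δ4−h4·(2M4+M5)/6=17845/3858
t_q=13/2 → seg 2, τ=1/2; S=-2+-947/3858·τ+-427/643·τ²+7367/3858·τ³=-21091/10288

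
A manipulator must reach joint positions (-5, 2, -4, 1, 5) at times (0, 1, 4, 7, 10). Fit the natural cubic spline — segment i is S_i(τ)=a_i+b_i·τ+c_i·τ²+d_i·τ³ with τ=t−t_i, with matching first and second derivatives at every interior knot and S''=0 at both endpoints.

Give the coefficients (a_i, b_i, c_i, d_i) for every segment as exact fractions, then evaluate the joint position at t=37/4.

  seg 0: a=-5 b=151/18 c=0 d=-25/18
  seg 1: a=2 b=38/9 c=-25/6 d=113/162
  seg 2: a=-4 b=-35/18 c=19/9 d=-49/162
  seg 3: a=1 b=23/9 c=-11/18 d=11/162
S(37/4) = 567/128

Δ: Δ0=7, Δ1=-2, Δ2=5/3, Δ3=4/3
row 1: diag=8, rhs=-54; c'=3/8, d'=-27/4
row 2: denom=12−3·3/8=87/8; d'=(22−3·-27/4)/(87/8)=338/87
row 3: denom=12−3·8/29=324/29; d'=(-2−3·338/87)/(324/29)=-11/9
back: M3=-11/9
back: M2=338/87−8/29·-11/9=38/9
back: M1=-27/4−3/8·38/9=-25/3
M: M0=0, M1=-25/3, M2=38/9, M3=-11/9, M4=0
seg 0: a=-5, c=M0/2=0, d=(M1−M0)/(6·1)=-25/18, b=Δ0−h0·(2M0+M1)/6=151/18
seg 1: a=2, c=M1/2=-25/6, d=(M2−M1)/(6·3)=113/162, b=Δ1−h1·(2M1+M2)/6=38/9
seg 2: a=-4, c=M2/2=19/9, d=(M3−M2)/(6·3)=-49/162, b=Δ2−h2·(2M2+M3)/6=-35/18
seg 3: a=1, c=M3/2=-11/18, d=(M4−M3)/(6·3)=11/162, b=Δ3−h3·(2M3+M4)/6=23/9
t_q=37/4 → seg 3, τ=9/4; S=1+23/9·τ+-11/18·τ²+11/162·τ³=567/128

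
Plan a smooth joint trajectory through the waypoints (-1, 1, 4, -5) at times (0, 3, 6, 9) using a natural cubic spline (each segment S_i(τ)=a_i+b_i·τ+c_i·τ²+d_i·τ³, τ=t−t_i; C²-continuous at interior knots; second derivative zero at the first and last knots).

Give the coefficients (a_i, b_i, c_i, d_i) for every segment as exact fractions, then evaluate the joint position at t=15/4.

  seg 0: a=-1 b=14/45 c=0 d=16/405
  seg 1: a=1 b=62/45 c=16/45 d=-13/81
  seg 2: a=4 b=-37/45 c=-49/45 d=49/405
S(15/4) = 693/320

Δ: Δ0=2/3, Δ1=1, Δ2=-3
row 1: diag=12, rhs=2; c'=1/4, d'=1/6
row 2: denom=12−3·1/4=45/4; d'=(-24−3·1/6)/(45/4)=-98/45
back: M2=-98/45
back: M1=1/6−1/4·-98/45=32/45
M: M0=0, M1=32/45, M2=-98/45, M3=0
seg 0: a=-1, c=M0/2=0, d=(M1−M0)/(6·3)=16/405, b=Δ0−h0·(2M0+M1)/6=14/45
seg 1: a=1, c=M1/2=16/45, d=(M2−M1)/(6·3)=-13/81, b=Δ1−h1·(2M1+M2)/6=62/45
seg 2: a=4, c=M2/2=-49/45, d=(M3−M2)/(6·3)=49/405, b=Δ2−h2·(2M2+M3)/6=-37/45
t_q=15/4 → seg 1, τ=3/4; S=1+62/45·τ+16/45·τ²+-13/81·τ³=693/320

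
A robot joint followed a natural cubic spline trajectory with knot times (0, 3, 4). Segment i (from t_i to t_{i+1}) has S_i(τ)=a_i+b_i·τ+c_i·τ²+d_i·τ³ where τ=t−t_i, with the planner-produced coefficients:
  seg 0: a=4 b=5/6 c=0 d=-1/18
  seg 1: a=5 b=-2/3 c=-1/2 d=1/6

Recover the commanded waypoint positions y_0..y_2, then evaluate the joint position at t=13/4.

y_0 = S_0(0) = a_0 = 4
y_1 = S_1(0) = a_1 = 5
y_2 = S_1(1) = 4
t_q=13/4 is in segment 1 (τ=1/4); S_1(τ)=615/128

y_0=4 y_1=5 y_2=4
S(13/4) = 615/128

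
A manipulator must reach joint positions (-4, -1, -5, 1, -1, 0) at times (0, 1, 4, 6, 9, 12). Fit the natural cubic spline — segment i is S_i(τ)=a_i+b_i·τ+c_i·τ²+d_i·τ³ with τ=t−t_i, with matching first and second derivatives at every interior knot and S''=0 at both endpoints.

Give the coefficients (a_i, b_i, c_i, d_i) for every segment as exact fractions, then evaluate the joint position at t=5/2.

Δ: Δ0=3, Δ1=-4/3, Δ2=3, Δ3=-2/3, Δ4=1/3
row 1: diag=8, rhs=-26; c'=3/8, d'=-13/4
row 2: denom=10−3·3/8=71/8; d'=(26−3·-13/4)/(71/8)=286/71
row 3: denom=10−2·16/71=678/71; d'=(-22−2·286/71)/(678/71)=-1067/339
row 4: denom=12−3·71/226=2499/226; d'=(6−3·-1067/339)/(2499/226)=3490/2499
back: M4=3490/2499
back: M3=-1067/339−71/226·3490/2499=-8962/2499
back: M2=286/71−16/71·-8962/2499=12086/2499
back: M1=-13/4−3/8·12086/2499=-4218/833
M: M0=0, M1=-4218/833, M2=12086/2499, M3=-8962/2499, M4=3490/2499, M5=0
seg 0: a=-4, c=M0/2=0, d=(M1−M0)/(6·1)=-703/833, b=Δ0−h0·(2M0+M1)/6=3202/833
seg 1: a=-1, c=M1/2=-2109/833, d=(M2−M1)/(6·3)=12370/22491, b=Δ1−h1·(2M1+M2)/6=1093/833
seg 2: a=-5, c=M2/2=6043/2499, d=(M3−M2)/(6·2)=-1754/2499, b=Δ2−h2·(2M2+M3)/6=809/833
seg 3: a=1, c=M3/2=-4481/2499, d=(M4−M3)/(6·3)=6226/22491, b=Δ3−h3·(2M3+M4)/6=793/357
seg 4: a=-1, c=M4/2=1745/2499, d=(M5−M4)/(6·3)=-1745/22491, b=Δ4−h4·(2M4+M5)/6=-2657/2499
t_q=5/2 → seg 1, τ=3/2; S=-1+1093/833·τ+-2109/833·τ²+12370/22491·τ³=-4785/1666

  seg 0: a=-4 b=3202/833 c=0 d=-703/833
  seg 1: a=-1 b=1093/833 c=-2109/833 d=12370/22491
  seg 2: a=-5 b=809/833 c=6043/2499 d=-1754/2499
  seg 3: a=1 b=793/357 c=-4481/2499 d=6226/22491
  seg 4: a=-1 b=-2657/2499 c=1745/2499 d=-1745/22491
S(5/2) = -4785/1666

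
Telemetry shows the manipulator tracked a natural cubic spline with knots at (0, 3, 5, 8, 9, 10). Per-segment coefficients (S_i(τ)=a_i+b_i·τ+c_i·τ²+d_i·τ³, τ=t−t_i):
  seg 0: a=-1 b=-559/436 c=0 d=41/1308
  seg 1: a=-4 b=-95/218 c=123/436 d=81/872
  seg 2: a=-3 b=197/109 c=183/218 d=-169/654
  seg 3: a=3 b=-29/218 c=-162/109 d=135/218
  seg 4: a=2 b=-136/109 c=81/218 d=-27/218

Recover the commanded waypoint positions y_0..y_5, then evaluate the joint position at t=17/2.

y_0 = S_0(0) = a_0 = -1
y_1 = S_1(0) = a_1 = -4
y_2 = S_2(0) = a_2 = -3
y_3 = S_3(0) = a_3 = 3
y_4 = S_4(0) = a_4 = 2
y_5 = S_4(1) = 1
t_q=17/2 is in segment 3 (τ=1/2); S_3(τ)=4603/1744

y_0=-1 y_1=-4 y_2=-3 y_3=3 y_4=2 y_5=1
S(17/2) = 4603/1744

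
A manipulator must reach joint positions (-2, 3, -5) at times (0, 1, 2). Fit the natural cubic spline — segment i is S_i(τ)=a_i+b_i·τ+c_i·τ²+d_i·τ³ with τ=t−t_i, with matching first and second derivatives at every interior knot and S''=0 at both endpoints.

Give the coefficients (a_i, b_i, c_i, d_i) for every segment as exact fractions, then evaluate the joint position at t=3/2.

Δ: Δ0=5, Δ1=-8
row 1: diag=4, rhs=-78; c'=1/4, d'=-39/2
back: M1=-39/2
M: M0=0, M1=-39/2, M2=0
seg 0: a=-2, c=M0/2=0, d=(M1−M0)/(6·1)=-13/4, b=Δ0−h0·(2M0+M1)/6=33/4
seg 1: a=3, c=M1/2=-39/4, d=(M2−M1)/(6·1)=13/4, b=Δ1−h1·(2M1+M2)/6=-3/2
t_q=3/2 → seg 1, τ=1/2; S=3+-3/2·τ+-39/4·τ²+13/4·τ³=7/32

  seg 0: a=-2 b=33/4 c=0 d=-13/4
  seg 1: a=3 b=-3/2 c=-39/4 d=13/4
S(3/2) = 7/32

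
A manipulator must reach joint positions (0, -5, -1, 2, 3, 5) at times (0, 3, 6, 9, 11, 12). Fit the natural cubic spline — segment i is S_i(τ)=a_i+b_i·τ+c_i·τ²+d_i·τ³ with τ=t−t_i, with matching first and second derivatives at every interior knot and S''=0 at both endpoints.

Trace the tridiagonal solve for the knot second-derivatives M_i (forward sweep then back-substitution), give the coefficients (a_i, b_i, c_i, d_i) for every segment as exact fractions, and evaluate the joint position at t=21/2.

Δ: Δ0=-5/3, Δ1=4/3, Δ2=1, Δ3=1/2, Δ4=2
row 1: diag=12, rhs=18; c'=1/4, d'=3/2
row 2: denom=12−3·1/4=45/4; d'=(-2−3·3/2)/(45/4)=-26/45
row 3: denom=10−3·4/15=46/5; d'=(-3−3·-26/45)/(46/5)=-19/138
row 4: denom=6−2·5/23=128/23; d'=(9−2·-19/138)/(128/23)=5/3
back: M4=5/3
back: M3=-19/138−5/23·5/3=-1/2
back: M2=-26/45−4/15·-1/2=-4/9
back: M1=3/2−1/4·-4/9=29/18
M: M0=0, M1=29/18, M2=-4/9, M3=-1/2, M4=5/3, M5=0
seg 0: a=0, c=M0/2=0, d=(M1−M0)/(6·3)=29/324, b=Δ0−h0·(2M0+M1)/6=-89/36
seg 1: a=-5, c=M1/2=29/36, d=(M2−M1)/(6·3)=-37/324, b=Δ1−h1·(2M1+M2)/6=-1/18
seg 2: a=-1, c=M2/2=-2/9, d=(M3−M2)/(6·3)=-1/324, b=Δ2−h2·(2M2+M3)/6=61/36
seg 3: a=2, c=M3/2=-1/4, d=(M4−M3)/(6·2)=13/72, b=Δ3−h3·(2M3+M4)/6=5/18
seg 4: a=3, c=M4/2=5/6, d=(M5−M4)/(6·1)=-5/18, b=Δ4−h4·(2M4+M5)/6=13/9
t_q=21/2 → seg 3, τ=3/2; S=2+5/18·τ+-1/4·τ²+13/72·τ³=473/192

  seg 0: a=0 b=-89/36 c=0 d=29/324
  seg 1: a=-5 b=-1/18 c=29/36 d=-37/324
  seg 2: a=-1 b=61/36 c=-2/9 d=-1/324
  seg 3: a=2 b=5/18 c=-1/4 d=13/72
  seg 4: a=3 b=13/9 c=5/6 d=-5/18
S(21/2) = 473/192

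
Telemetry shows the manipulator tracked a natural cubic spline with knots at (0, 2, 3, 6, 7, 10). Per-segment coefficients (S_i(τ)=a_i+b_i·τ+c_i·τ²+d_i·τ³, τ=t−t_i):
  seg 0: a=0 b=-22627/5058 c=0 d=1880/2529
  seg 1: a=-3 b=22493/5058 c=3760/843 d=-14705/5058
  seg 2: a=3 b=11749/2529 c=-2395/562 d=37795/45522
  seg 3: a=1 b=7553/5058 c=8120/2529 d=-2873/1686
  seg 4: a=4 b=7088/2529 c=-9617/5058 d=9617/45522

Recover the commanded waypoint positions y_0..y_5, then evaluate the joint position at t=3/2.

y_0 = S_0(0) = a_0 = 0
y_1 = S_1(0) = a_1 = -3
y_2 = S_2(0) = a_2 = 3
y_3 = S_3(0) = a_3 = 1
y_4 = S_4(0) = a_4 = 4
y_5 = S_4(3) = 1
t_q=3/2 is in segment 0 (τ=3/2); S_0(τ)=-14167/3372

y_0=0 y_1=-3 y_2=3 y_3=1 y_4=4 y_5=1
S(3/2) = -14167/3372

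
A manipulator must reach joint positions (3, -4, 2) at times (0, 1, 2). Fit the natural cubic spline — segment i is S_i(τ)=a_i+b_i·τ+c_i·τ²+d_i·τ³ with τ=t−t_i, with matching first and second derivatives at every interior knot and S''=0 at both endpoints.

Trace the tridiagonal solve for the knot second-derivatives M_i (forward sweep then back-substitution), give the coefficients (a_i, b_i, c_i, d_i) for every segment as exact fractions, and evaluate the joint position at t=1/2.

Δ: Δ0=-7, Δ1=6
row 1: diag=4, rhs=78; c'=1/4, d'=39/2
back: M1=39/2
M: M0=0, M1=39/2, M2=0
seg 0: a=3, c=M0/2=0, d=(M1−M0)/(6·1)=13/4, b=Δ0−h0·(2M0+M1)/6=-41/4
seg 1: a=-4, c=M1/2=39/4, d=(M2−M1)/(6·1)=-13/4, b=Δ1−h1·(2M1+M2)/6=-1/2
t_q=1/2 → seg 0, τ=1/2; S=3+-41/4·τ+0·τ²+13/4·τ³=-55/32

  seg 0: a=3 b=-41/4 c=0 d=13/4
  seg 1: a=-4 b=-1/2 c=39/4 d=-13/4
S(1/2) = -55/32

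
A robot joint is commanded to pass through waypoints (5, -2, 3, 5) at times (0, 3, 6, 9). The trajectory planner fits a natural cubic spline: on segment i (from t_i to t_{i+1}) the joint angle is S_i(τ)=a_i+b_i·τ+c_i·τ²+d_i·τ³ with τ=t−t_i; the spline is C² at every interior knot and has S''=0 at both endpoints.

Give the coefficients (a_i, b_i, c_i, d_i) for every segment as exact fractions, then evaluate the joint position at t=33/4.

  seg 0: a=5 b=-52/15 c=0 d=17/135
  seg 1: a=-2 b=-1/15 c=17/15 d=-5/27
  seg 2: a=3 b=26/15 c=-8/15 d=8/135
S(33/4) = 39/8

Δ: Δ0=-7/3, Δ1=5/3, Δ2=2/3
row 1: diag=12, rhs=24; c'=1/4, d'=2
row 2: denom=12−3·1/4=45/4; d'=(-6−3·2)/(45/4)=-16/15
back: M2=-16/15
back: M1=2−1/4·-16/15=34/15
M: M0=0, M1=34/15, M2=-16/15, M3=0
seg 0: a=5, c=M0/2=0, d=(M1−M0)/(6·3)=17/135, b=Δ0−h0·(2M0+M1)/6=-52/15
seg 1: a=-2, c=M1/2=17/15, d=(M2−M1)/(6·3)=-5/27, b=Δ1−h1·(2M1+M2)/6=-1/15
seg 2: a=3, c=M2/2=-8/15, d=(M3−M2)/(6·3)=8/135, b=Δ2−h2·(2M2+M3)/6=26/15
t_q=33/4 → seg 2, τ=9/4; S=3+26/15·τ+-8/15·τ²+8/135·τ³=39/8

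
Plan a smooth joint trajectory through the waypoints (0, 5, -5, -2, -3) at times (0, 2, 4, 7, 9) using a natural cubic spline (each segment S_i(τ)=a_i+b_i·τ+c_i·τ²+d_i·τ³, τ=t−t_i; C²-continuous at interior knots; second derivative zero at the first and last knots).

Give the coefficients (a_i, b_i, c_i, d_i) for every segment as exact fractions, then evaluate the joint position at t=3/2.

  seg 0: a=0 b=3343/688 c=0 d=-1623/2752
  seg 1: a=5 b=-763/344 c=-4869/1376 d=2955/2752
  seg 2: a=-5 b=-2399/688 c=999/344 d=-323/688
  seg 3: a=-2 b=217/172 c=-909/688 d=303/1376
S(3/2) = 116643/22016

Δ: Δ0=5/2, Δ1=-5, Δ2=1, Δ3=-1/2
row 1: diag=8, rhs=-45; c'=1/4, d'=-45/8
row 2: denom=10−2·1/4=19/2; d'=(36−2·-45/8)/(19/2)=189/38
row 3: denom=10−3·6/19=172/19; d'=(-9−3·189/38)/(172/19)=-909/344
back: M3=-909/344
back: M2=189/38−6/19·-909/344=999/172
back: M1=-45/8−1/4·999/172=-4869/688
M: M0=0, M1=-4869/688, M2=999/172, M3=-909/344, M4=0
seg 0: a=0, c=M0/2=0, d=(M1−M0)/(6·2)=-1623/2752, b=Δ0−h0·(2M0+M1)/6=3343/688
seg 1: a=5, c=M1/2=-4869/1376, d=(M2−M1)/(6·2)=2955/2752, b=Δ1−h1·(2M1+M2)/6=-763/344
seg 2: a=-5, c=M2/2=999/344, d=(M3−M2)/(6·3)=-323/688, b=Δ2−h2·(2M2+M3)/6=-2399/688
seg 3: a=-2, c=M3/2=-909/688, d=(M4−M3)/(6·2)=303/1376, b=Δ3−h3·(2M3+M4)/6=217/172
t_q=3/2 → seg 0, τ=3/2; S=0+3343/688·τ+0·τ²+-1623/2752·τ³=116643/22016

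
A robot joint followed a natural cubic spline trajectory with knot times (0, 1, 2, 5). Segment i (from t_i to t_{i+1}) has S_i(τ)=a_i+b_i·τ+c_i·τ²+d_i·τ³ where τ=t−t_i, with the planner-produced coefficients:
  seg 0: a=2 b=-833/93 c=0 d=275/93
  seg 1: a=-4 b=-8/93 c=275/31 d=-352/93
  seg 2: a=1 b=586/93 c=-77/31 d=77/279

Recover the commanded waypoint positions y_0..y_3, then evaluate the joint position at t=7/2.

y_0=2 y_1=-4 y_2=1 y_3=5
S(7/2) = 1437/248

y_0 = S_0(0) = a_0 = 2
y_1 = S_1(0) = a_1 = -4
y_2 = S_2(0) = a_2 = 1
y_3 = S_2(3) = 5
t_q=7/2 is in segment 2 (τ=3/2); S_2(τ)=1437/248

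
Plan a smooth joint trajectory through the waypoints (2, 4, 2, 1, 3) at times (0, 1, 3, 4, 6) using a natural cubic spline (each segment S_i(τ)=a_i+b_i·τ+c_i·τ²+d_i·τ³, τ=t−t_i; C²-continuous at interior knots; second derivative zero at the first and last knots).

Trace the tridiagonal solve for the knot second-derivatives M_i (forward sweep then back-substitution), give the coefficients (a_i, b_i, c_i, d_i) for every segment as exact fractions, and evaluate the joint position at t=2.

  seg 0: a=2 b=473/186 c=0 d=-101/186
  seg 1: a=4 b=85/93 c=-101/62 d=125/372
  seg 2: a=2 b=-146/93 c=12/31 d=17/93
  seg 3: a=1 b=-23/93 c=29/31 d=-29/186
S(2) = 449/124

Δ: Δ0=2, Δ1=-1, Δ2=-1, Δ3=1
row 1: diag=6, rhs=-18; c'=1/3, d'=-3
row 2: denom=6−2·1/3=16/3; d'=(0−2·-3)/(16/3)=9/8
row 3: denom=6−1·3/16=93/16; d'=(12−1·9/8)/(93/16)=58/31
back: M3=58/31
back: M2=9/8−3/16·58/31=24/31
back: M1=-3−1/3·24/31=-101/31
M: M0=0, M1=-101/31, M2=24/31, M3=58/31, M4=0
seg 0: a=2, c=M0/2=0, d=(M1−M0)/(6·1)=-101/186, b=Δ0−h0·(2M0+M1)/6=473/186
seg 1: a=4, c=M1/2=-101/62, d=(M2−M1)/(6·2)=125/372, b=Δ1−h1·(2M1+M2)/6=85/93
seg 2: a=2, c=M2/2=12/31, d=(M3−M2)/(6·1)=17/93, b=Δ2−h2·(2M2+M3)/6=-146/93
seg 3: a=1, c=M3/2=29/31, d=(M4−M3)/(6·2)=-29/186, b=Δ3−h3·(2M3+M4)/6=-23/93
t_q=2 → seg 1, τ=1; S=4+85/93·τ+-101/62·τ²+125/372·τ³=449/124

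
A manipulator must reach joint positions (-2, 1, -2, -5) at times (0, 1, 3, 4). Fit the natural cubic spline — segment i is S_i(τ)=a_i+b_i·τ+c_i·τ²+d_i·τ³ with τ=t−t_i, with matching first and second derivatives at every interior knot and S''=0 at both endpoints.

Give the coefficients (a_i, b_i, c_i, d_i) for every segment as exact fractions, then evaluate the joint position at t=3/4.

Δ: Δ0=3, Δ1=-3/2, Δ2=-3
row 1: diag=6, rhs=-27; c'=1/3, d'=-9/2
row 2: denom=6−2·1/3=16/3; d'=(-9−2·-9/2)/(16/3)=0
back: M2=0
back: M1=-9/2−1/3·0=-9/2
M: M0=0, M1=-9/2, M2=0, M3=0
seg 0: a=-2, c=M0/2=0, d=(M1−M0)/(6·1)=-3/4, b=Δ0−h0·(2M0+M1)/6=15/4
seg 1: a=1, c=M1/2=-9/4, d=(M2−M1)/(6·2)=3/8, b=Δ1−h1·(2M1+M2)/6=3/2
seg 2: a=-2, c=M2/2=0, d=(M3−M2)/(6·1)=0, b=Δ2−h2·(2M2+M3)/6=-3
t_q=3/4 → seg 0, τ=3/4; S=-2+15/4·τ+0·τ²+-3/4·τ³=127/256

  seg 0: a=-2 b=15/4 c=0 d=-3/4
  seg 1: a=1 b=3/2 c=-9/4 d=3/8
  seg 2: a=-2 b=-3 c=0 d=0
S(3/4) = 127/256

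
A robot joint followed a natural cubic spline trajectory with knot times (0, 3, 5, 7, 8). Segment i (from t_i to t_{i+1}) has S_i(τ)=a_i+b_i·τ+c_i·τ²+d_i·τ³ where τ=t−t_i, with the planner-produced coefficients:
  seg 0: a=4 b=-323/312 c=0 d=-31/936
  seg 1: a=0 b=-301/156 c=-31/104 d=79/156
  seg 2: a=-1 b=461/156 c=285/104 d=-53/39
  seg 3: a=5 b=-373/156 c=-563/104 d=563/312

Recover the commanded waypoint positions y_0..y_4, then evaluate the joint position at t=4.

y_0=4 y_1=0 y_2=-1 y_3=5 y_4=-1
S(4) = -179/104

y_0 = S_0(0) = a_0 = 4
y_1 = S_1(0) = a_1 = 0
y_2 = S_2(0) = a_2 = -1
y_3 = S_3(0) = a_3 = 5
y_4 = S_3(1) = -1
t_q=4 is in segment 1 (τ=1); S_1(τ)=-179/104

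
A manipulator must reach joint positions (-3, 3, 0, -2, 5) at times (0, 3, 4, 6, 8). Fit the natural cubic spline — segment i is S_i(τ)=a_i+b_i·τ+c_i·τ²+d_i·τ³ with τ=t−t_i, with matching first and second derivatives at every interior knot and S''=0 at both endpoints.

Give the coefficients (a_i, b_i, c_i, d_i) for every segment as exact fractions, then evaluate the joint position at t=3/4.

Δ: Δ0=2, Δ1=-3, Δ2=-1, Δ3=7/2
row 1: diag=8, rhs=-30; c'=1/8, d'=-15/4
row 2: denom=6−1·1/8=47/8; d'=(12−1·-15/4)/(47/8)=126/47
row 3: denom=8−2·16/47=344/47; d'=(27−2·126/47)/(344/47)=1017/344
back: M3=1017/344
back: M2=126/47−16/47·1017/344=72/43
back: M1=-15/4−1/8·72/43=-681/172
M: M0=0, M1=-681/172, M2=72/43, M3=1017/344, M4=0
seg 0: a=-3, c=M0/2=0, d=(M1−M0)/(6·3)=-227/1032, b=Δ0−h0·(2M0+M1)/6=1369/344
seg 1: a=3, c=M1/2=-681/344, d=(M2−M1)/(6·1)=323/344, b=Δ1−h1·(2M1+M2)/6=-337/172
seg 2: a=0, c=M2/2=36/43, d=(M3−M2)/(6·2)=147/1376, b=Δ2−h2·(2M2+M3)/6=-1067/344
seg 3: a=-2, c=M3/2=1017/688, d=(M4−M3)/(6·2)=-339/1376, b=Δ3−h3·(2M3+M4)/6=263/172
t_q=3/4 → seg 0, τ=3/4; S=-3+1369/344·τ+0·τ²+-227/1032·τ³=-2379/22016

  seg 0: a=-3 b=1369/344 c=0 d=-227/1032
  seg 1: a=3 b=-337/172 c=-681/344 d=323/344
  seg 2: a=0 b=-1067/344 c=36/43 d=147/1376
  seg 3: a=-2 b=263/172 c=1017/688 d=-339/1376
S(3/4) = -2379/22016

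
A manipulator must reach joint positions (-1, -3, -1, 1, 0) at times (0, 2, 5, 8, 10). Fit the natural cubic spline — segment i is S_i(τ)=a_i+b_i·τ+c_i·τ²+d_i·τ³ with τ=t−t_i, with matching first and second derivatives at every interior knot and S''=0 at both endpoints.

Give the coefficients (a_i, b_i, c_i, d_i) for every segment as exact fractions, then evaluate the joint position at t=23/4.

Δ: Δ0=-1, Δ1=2/3, Δ2=2/3, Δ3=-1/2
row 1: diag=10, rhs=10; c'=3/10, d'=1
row 2: denom=12−3·3/10=111/10; d'=(0−3·1)/(111/10)=-10/37
row 3: denom=10−3·10/37=340/37; d'=(-7−3·-10/37)/(340/37)=-229/340
back: M3=-229/340
back: M2=-10/37−10/37·-229/340=-3/34
back: M1=1−3/10·-3/34=349/340
M: M0=0, M1=349/340, M2=-3/34, M3=-229/340, M4=0
seg 0: a=-1, c=M0/2=0, d=(M1−M0)/(6·2)=349/4080, b=Δ0−h0·(2M0+M1)/6=-1369/1020
seg 1: a=-3, c=M1/2=349/680, d=(M2−M1)/(6·3)=-379/6120, b=Δ1−h1·(2M1+M2)/6=-161/510
seg 2: a=-1, c=M2/2=-3/68, d=(M3−M2)/(6·3)=-199/6120, b=Δ2−h2·(2M2+M3)/6=131/120
seg 3: a=1, c=M3/2=-229/680, d=(M4−M3)/(6·2)=229/4080, b=Δ3−h3·(2M3+M4)/6=-13/255
t_q=23/4 → seg 2, τ=3/4; S=-1+131/120·τ+-3/68·τ²+-199/6120·τ³=-1913/8704

  seg 0: a=-1 b=-1369/1020 c=0 d=349/4080
  seg 1: a=-3 b=-161/510 c=349/680 d=-379/6120
  seg 2: a=-1 b=131/120 c=-3/68 d=-199/6120
  seg 3: a=1 b=-13/255 c=-229/680 d=229/4080
S(23/4) = -1913/8704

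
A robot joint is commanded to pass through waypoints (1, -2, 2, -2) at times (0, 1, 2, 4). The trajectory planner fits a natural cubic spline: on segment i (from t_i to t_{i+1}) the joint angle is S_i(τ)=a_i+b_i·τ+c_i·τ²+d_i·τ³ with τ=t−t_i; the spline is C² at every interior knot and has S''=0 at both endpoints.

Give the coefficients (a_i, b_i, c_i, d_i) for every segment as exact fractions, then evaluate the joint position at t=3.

Δ: Δ0=-3, Δ1=4, Δ2=-2
row 1: diag=4, rhs=42; c'=1/4, d'=21/2
row 2: denom=6−1·1/4=23/4; d'=(-36−1·21/2)/(23/4)=-186/23
back: M2=-186/23
back: M1=21/2−1/4·-186/23=288/23
M: M0=0, M1=288/23, M2=-186/23, M3=0
seg 0: a=1, c=M0/2=0, d=(M1−M0)/(6·1)=48/23, b=Δ0−h0·(2M0+M1)/6=-117/23
seg 1: a=-2, c=M1/2=144/23, d=(M2−M1)/(6·1)=-79/23, b=Δ1−h1·(2M1+M2)/6=27/23
seg 2: a=2, c=M2/2=-93/23, d=(M3−M2)/(6·2)=31/46, b=Δ2−h2·(2M2+M3)/6=78/23
t_q=3 → seg 2, τ=1; S=2+78/23·τ+-93/23·τ²+31/46·τ³=93/46

  seg 0: a=1 b=-117/23 c=0 d=48/23
  seg 1: a=-2 b=27/23 c=144/23 d=-79/23
  seg 2: a=2 b=78/23 c=-93/23 d=31/46
S(3) = 93/46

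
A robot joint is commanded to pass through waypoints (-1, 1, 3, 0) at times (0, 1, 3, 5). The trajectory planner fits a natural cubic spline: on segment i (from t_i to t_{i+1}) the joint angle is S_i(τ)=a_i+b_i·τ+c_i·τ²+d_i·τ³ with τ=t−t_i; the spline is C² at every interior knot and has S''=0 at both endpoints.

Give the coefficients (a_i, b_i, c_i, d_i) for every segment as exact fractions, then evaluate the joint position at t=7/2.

  seg 0: a=-1 b=91/44 c=0 d=-3/44
  seg 1: a=1 b=41/22 c=-9/44 d=-5/44
  seg 2: a=3 b=-7/22 c=-39/44 d=13/88
S(7/2) = 1857/704

Δ: Δ0=2, Δ1=1, Δ2=-3/2
row 1: diag=6, rhs=-6; c'=1/3, d'=-1
row 2: denom=8−2·1/3=22/3; d'=(-15−2·-1)/(22/3)=-39/22
back: M2=-39/22
back: M1=-1−1/3·-39/22=-9/22
M: M0=0, M1=-9/22, M2=-39/22, M3=0
seg 0: a=-1, c=M0/2=0, d=(M1−M0)/(6·1)=-3/44, b=Δ0−h0·(2M0+M1)/6=91/44
seg 1: a=1, c=M1/2=-9/44, d=(M2−M1)/(6·2)=-5/44, b=Δ1−h1·(2M1+M2)/6=41/22
seg 2: a=3, c=M2/2=-39/44, d=(M3−M2)/(6·2)=13/88, b=Δ2−h2·(2M2+M3)/6=-7/22
t_q=7/2 → seg 2, τ=1/2; S=3+-7/22·τ+-39/44·τ²+13/88·τ³=1857/704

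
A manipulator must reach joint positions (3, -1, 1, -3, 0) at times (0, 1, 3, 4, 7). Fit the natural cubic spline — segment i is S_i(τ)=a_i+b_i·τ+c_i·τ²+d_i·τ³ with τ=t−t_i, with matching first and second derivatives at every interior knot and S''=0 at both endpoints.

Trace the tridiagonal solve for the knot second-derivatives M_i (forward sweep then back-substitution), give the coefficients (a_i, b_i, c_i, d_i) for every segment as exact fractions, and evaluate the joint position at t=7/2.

  seg 0: a=3 b=-53/10 c=0 d=13/10
  seg 1: a=-1 b=-7/5 c=39/10 d=-27/20
  seg 2: a=1 b=-2 c=-21/5 d=11/5
  seg 3: a=-3 b=-19/5 c=12/5 d=-4/15
S(7/2) = -31/40

Δ: Δ0=-4, Δ1=1, Δ2=-4, Δ3=1
row 1: diag=6, rhs=30; c'=1/3, d'=5
row 2: denom=6−2·1/3=16/3; d'=(-30−2·5)/(16/3)=-15/2
row 3: denom=8−1·3/16=125/16; d'=(30−1·-15/2)/(125/16)=24/5
back: M3=24/5
back: M2=-15/2−3/16·24/5=-42/5
back: M1=5−1/3·-42/5=39/5
M: M0=0, M1=39/5, M2=-42/5, M3=24/5, M4=0
seg 0: a=3, c=M0/2=0, d=(M1−M0)/(6·1)=13/10, b=Δ0−h0·(2M0+M1)/6=-53/10
seg 1: a=-1, c=M1/2=39/10, d=(M2−M1)/(6·2)=-27/20, b=Δ1−h1·(2M1+M2)/6=-7/5
seg 2: a=1, c=M2/2=-21/5, d=(M3−M2)/(6·1)=11/5, b=Δ2−h2·(2M2+M3)/6=-2
seg 3: a=-3, c=M3/2=12/5, d=(M4−M3)/(6·3)=-4/15, b=Δ3−h3·(2M3+M4)/6=-19/5
t_q=7/2 → seg 2, τ=1/2; S=1+-2·τ+-21/5·τ²+11/5·τ³=-31/40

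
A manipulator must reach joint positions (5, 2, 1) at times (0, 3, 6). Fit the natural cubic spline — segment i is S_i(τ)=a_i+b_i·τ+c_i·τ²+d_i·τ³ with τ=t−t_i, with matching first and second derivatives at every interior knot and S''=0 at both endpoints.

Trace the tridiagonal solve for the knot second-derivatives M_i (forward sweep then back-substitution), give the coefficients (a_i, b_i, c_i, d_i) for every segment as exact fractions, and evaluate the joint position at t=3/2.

  seg 0: a=5 b=-7/6 c=0 d=1/54
  seg 1: a=2 b=-2/3 c=1/6 d=-1/54
S(3/2) = 53/16

Δ: Δ0=-1, Δ1=-1/3
row 1: diag=12, rhs=4; c'=1/4, d'=1/3
back: M1=1/3
M: M0=0, M1=1/3, M2=0
seg 0: a=5, c=M0/2=0, d=(M1−M0)/(6·3)=1/54, b=Δ0−h0·(2M0+M1)/6=-7/6
seg 1: a=2, c=M1/2=1/6, d=(M2−M1)/(6·3)=-1/54, b=Δ1−h1·(2M1+M2)/6=-2/3
t_q=3/2 → seg 0, τ=3/2; S=5+-7/6·τ+0·τ²+1/54·τ³=53/16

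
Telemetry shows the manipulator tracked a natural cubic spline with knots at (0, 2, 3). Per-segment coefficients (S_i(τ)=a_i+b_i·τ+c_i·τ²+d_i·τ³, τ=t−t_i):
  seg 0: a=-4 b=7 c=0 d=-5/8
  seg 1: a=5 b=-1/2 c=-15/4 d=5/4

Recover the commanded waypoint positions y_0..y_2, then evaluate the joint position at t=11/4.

y_0 = S_0(0) = a_0 = -4
y_1 = S_1(0) = a_1 = 5
y_2 = S_1(1) = 2
t_q=11/4 is in segment 1 (τ=3/4); S_1(τ)=779/256

y_0=-4 y_1=5 y_2=2
S(11/4) = 779/256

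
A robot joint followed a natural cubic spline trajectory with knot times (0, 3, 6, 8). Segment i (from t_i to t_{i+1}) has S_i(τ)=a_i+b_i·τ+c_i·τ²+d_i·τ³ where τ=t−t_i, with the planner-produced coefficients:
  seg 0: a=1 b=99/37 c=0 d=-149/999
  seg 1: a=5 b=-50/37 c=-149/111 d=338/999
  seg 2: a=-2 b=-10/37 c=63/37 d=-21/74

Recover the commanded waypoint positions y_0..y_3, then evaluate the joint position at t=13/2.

y_0=1 y_1=5 y_2=-2 y_3=2
S(13/2) = -1033/592

y_0 = S_0(0) = a_0 = 1
y_1 = S_1(0) = a_1 = 5
y_2 = S_2(0) = a_2 = -2
y_3 = S_2(2) = 2
t_q=13/2 is in segment 2 (τ=1/2); S_2(τ)=-1033/592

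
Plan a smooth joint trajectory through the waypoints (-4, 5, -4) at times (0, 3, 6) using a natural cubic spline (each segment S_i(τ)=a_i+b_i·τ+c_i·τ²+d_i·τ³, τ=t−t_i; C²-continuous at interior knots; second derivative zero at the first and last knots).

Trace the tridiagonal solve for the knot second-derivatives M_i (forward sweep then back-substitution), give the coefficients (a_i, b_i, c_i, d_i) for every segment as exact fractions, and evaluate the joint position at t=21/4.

  seg 0: a=-4 b=9/2 c=0 d=-1/6
  seg 1: a=5 b=0 c=-3/2 d=1/6
S(21/4) = -89/128

Δ: Δ0=3, Δ1=-3
row 1: diag=12, rhs=-36; c'=1/4, d'=-3
back: M1=-3
M: M0=0, M1=-3, M2=0
seg 0: a=-4, c=M0/2=0, d=(M1−M0)/(6·3)=-1/6, b=Δ0−h0·(2M0+M1)/6=9/2
seg 1: a=5, c=M1/2=-3/2, d=(M2−M1)/(6·3)=1/6, b=Δ1−h1·(2M1+M2)/6=0
t_q=21/4 → seg 1, τ=9/4; S=5+0·τ+-3/2·τ²+1/6·τ³=-89/128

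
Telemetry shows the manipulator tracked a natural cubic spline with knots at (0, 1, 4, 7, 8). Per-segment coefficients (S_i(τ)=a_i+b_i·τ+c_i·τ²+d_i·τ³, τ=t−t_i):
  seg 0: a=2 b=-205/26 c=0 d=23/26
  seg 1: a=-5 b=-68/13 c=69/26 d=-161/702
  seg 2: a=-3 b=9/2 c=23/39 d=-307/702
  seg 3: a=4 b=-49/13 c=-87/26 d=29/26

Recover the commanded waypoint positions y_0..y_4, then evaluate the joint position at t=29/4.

y_0=2 y_1=-5 y_2=-3 y_3=4 y_4=-2
S(29/4) = 4769/1664

y_0 = S_0(0) = a_0 = 2
y_1 = S_1(0) = a_1 = -5
y_2 = S_2(0) = a_2 = -3
y_3 = S_3(0) = a_3 = 4
y_4 = S_3(1) = -2
t_q=29/4 is in segment 3 (τ=1/4); S_3(τ)=4769/1664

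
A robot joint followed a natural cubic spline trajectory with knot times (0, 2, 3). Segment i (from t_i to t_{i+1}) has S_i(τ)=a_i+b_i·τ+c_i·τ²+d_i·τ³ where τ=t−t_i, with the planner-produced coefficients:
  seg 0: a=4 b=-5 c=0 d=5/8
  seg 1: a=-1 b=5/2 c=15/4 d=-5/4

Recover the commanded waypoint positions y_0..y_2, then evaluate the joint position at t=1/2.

y_0=4 y_1=-1 y_2=4
S(1/2) = 101/64

y_0 = S_0(0) = a_0 = 4
y_1 = S_1(0) = a_1 = -1
y_2 = S_1(1) = 4
t_q=1/2 is in segment 0 (τ=1/2); S_0(τ)=101/64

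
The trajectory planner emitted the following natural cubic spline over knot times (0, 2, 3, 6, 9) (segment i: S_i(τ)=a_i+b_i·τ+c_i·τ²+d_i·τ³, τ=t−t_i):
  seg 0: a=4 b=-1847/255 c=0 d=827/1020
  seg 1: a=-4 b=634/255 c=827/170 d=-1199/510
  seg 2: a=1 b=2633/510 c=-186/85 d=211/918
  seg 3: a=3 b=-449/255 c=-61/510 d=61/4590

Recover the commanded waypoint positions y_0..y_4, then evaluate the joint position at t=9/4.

y_0=4 y_1=-4 y_2=1 y_3=3 y_4=-3
S(9/4) = -33849/10880

y_0 = S_0(0) = a_0 = 4
y_1 = S_1(0) = a_1 = -4
y_2 = S_2(0) = a_2 = 1
y_3 = S_3(0) = a_3 = 3
y_4 = S_3(3) = -3
t_q=9/4 is in segment 1 (τ=1/4); S_1(τ)=-33849/10880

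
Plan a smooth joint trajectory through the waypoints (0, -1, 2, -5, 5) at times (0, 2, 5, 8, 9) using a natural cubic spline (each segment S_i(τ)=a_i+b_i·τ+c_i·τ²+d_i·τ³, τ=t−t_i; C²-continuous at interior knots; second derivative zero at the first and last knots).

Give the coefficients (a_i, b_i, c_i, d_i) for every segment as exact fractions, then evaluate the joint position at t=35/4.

Δ: Δ0=-1/2, Δ1=1, Δ2=-7/3, Δ3=10
row 1: diag=10, rhs=9; c'=3/10, d'=9/10
row 2: denom=12−3·3/10=111/10; d'=(-20−3·9/10)/(111/10)=-227/111
row 3: denom=8−3·10/37=266/37; d'=(74−3·-227/111)/(266/37)=2965/266
back: M3=2965/266
back: M2=-227/111−10/37·2965/266=-2018/399
back: M1=9/10−3/10·-2018/399=643/266
M: M0=0, M1=643/266, M2=-2018/399, M3=2965/266, M4=0
seg 0: a=0, c=M0/2=0, d=(M1−M0)/(6·2)=643/3192, b=Δ0−h0·(2M0+M1)/6=-521/399
seg 1: a=-1, c=M1/2=643/532, d=(M2−M1)/(6·3)=-5965/14364, b=Δ1−h1·(2M1+M2)/6=887/798
seg 2: a=2, c=M2/2=-1009/399, d=(M3−M2)/(6·3)=12931/14364, b=Δ2−h2·(2M2+M3)/6=-4547/1596
seg 3: a=-5, c=M3/2=2965/532, d=(M4−M3)/(6·1)=-2965/1596, b=Δ3−h3·(2M3+M4)/6=5015/798
t_q=35/4 → seg 3, τ=3/4; S=-5+5015/798·τ+2965/532·τ²+-2965/1596·τ³=70295/34048

  seg 0: a=0 b=-521/399 c=0 d=643/3192
  seg 1: a=-1 b=887/798 c=643/532 d=-5965/14364
  seg 2: a=2 b=-4547/1596 c=-1009/399 d=12931/14364
  seg 3: a=-5 b=5015/798 c=2965/532 d=-2965/1596
S(35/4) = 70295/34048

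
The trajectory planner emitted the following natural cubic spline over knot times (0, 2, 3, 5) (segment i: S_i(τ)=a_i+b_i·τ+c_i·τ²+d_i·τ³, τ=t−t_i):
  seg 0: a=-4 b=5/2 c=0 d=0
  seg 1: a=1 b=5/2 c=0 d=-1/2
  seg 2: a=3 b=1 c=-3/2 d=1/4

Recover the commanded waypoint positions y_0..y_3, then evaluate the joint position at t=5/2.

y_0=-4 y_1=1 y_2=3 y_3=1
S(5/2) = 35/16

y_0 = S_0(0) = a_0 = -4
y_1 = S_1(0) = a_1 = 1
y_2 = S_2(0) = a_2 = 3
y_3 = S_2(2) = 1
t_q=5/2 is in segment 1 (τ=1/2); S_1(τ)=35/16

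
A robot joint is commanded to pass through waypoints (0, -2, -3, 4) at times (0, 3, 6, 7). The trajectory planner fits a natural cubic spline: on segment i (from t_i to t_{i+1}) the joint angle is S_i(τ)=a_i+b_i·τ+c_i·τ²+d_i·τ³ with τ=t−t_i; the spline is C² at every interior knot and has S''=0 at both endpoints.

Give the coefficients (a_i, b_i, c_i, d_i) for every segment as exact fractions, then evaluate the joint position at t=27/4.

  seg 0: a=0 b=0 c=0 d=-2/27
  seg 1: a=-2 b=-2 c=-2/3 d=11/27
  seg 2: a=-3 b=5 c=3 d=-1
S(27/4) = 129/64

Δ: Δ0=-2/3, Δ1=-1/3, Δ2=7
row 1: diag=12, rhs=2; c'=1/4, d'=1/6
row 2: denom=8−3·1/4=29/4; d'=(44−3·1/6)/(29/4)=6
back: M2=6
back: M1=1/6−1/4·6=-4/3
M: M0=0, M1=-4/3, M2=6, M3=0
seg 0: a=0, c=M0/2=0, d=(M1−M0)/(6·3)=-2/27, b=Δ0−h0·(2M0+M1)/6=0
seg 1: a=-2, c=M1/2=-2/3, d=(M2−M1)/(6·3)=11/27, b=Δ1−h1·(2M1+M2)/6=-2
seg 2: a=-3, c=M2/2=3, d=(M3−M2)/(6·1)=-1, b=Δ2−h2·(2M2+M3)/6=5
t_q=27/4 → seg 2, τ=3/4; S=-3+5·τ+3·τ²+-1·τ³=129/64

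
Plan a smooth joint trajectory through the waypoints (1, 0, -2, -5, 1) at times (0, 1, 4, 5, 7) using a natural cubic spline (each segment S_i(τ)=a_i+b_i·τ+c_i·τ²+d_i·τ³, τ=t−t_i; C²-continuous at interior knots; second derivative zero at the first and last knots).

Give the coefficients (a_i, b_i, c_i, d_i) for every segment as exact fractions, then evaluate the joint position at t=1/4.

Δ: Δ0=-1, Δ1=-2/3, Δ2=-3, Δ3=3
row 1: diag=8, rhs=2; c'=3/8, d'=1/4
row 2: denom=8−3·3/8=55/8; d'=(-14−3·1/4)/(55/8)=-118/55
row 3: denom=6−1·8/55=322/55; d'=(36−1·-118/55)/(322/55)=1049/161
back: M3=1049/161
back: M2=-118/55−8/55·1049/161=-498/161
back: M1=1/4−3/8·-498/161=227/161
M: M0=0, M1=227/161, M2=-498/161, M3=1049/161, M4=0
seg 0: a=1, c=M0/2=0, d=(M1−M0)/(6·1)=227/966, b=Δ0−h0·(2M0+M1)/6=-1193/966
seg 1: a=0, c=M1/2=227/322, d=(M2−M1)/(6·3)=-725/2898, b=Δ1−h1·(2M1+M2)/6=-256/483
seg 2: a=-2, c=M2/2=-249/161, d=(M3−M2)/(6·1)=221/138, b=Δ2−h2·(2M2+M3)/6=-2951/966
seg 3: a=-5, c=M3/2=1049/322, d=(M4−M3)/(6·2)=-1049/1932, b=Δ3−h3·(2M3+M4)/6=-649/483
t_q=1/4 → seg 0, τ=1/4; S=1+-1193/966·τ+0·τ²+227/966·τ³=14321/20608

  seg 0: a=1 b=-1193/966 c=0 d=227/966
  seg 1: a=0 b=-256/483 c=227/322 d=-725/2898
  seg 2: a=-2 b=-2951/966 c=-249/161 d=221/138
  seg 3: a=-5 b=-649/483 c=1049/322 d=-1049/1932
S(1/4) = 14321/20608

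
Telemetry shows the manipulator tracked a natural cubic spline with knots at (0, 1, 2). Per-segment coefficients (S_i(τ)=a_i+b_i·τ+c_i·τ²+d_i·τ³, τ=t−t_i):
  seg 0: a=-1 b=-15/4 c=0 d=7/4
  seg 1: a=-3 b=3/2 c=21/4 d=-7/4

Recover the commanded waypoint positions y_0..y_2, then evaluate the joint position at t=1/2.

y_0 = S_0(0) = a_0 = -1
y_1 = S_1(0) = a_1 = -3
y_2 = S_1(1) = 2
t_q=1/2 is in segment 0 (τ=1/2); S_0(τ)=-85/32

y_0=-1 y_1=-3 y_2=2
S(1/2) = -85/32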